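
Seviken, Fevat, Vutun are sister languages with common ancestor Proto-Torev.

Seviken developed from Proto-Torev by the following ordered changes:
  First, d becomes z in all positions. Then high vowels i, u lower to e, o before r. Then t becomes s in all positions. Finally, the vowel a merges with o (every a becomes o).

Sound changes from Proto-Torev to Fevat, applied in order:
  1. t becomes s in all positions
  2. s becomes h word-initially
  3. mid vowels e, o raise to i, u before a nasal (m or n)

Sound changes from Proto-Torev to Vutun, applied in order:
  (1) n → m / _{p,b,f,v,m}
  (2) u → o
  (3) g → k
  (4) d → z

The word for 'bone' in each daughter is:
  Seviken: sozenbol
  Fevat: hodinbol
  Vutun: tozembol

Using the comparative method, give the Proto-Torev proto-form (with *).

Position 1: Seviken has s, Fevat has h, Vutun has t. Vutun preserves t here (none of its changes turn any other segment into t), so the proto-segment is *t.
Position 4: Seviken has e, Fevat has i, Vutun has e. Vutun preserves e here (none of its changes turn any other segment into e), so the proto-segment is *e.
Continuing position by position gives *todenbol; check it forward:
Seviken: start from *todenbol.
  rule 1 (unconditioned shift): todenbol → tozenbol
  rule 2: no change — tozenbol
  rule 3 (unconditioned shift): tozenbol → sozenbol
  rule 4: no change — sozenbol
  ⇒ Seviken sozenbol
Fevat: *todenbol > sodenbol > hodenbol > hodinbol  (by unconditioned shift, debuccalisation, pre-nasal raising)
Vutun: *todenbol > todembol > tozembol  (by nasal place assimilation, unconditioned shift)
Only *todenbol yields all of Seviken sozenbol, Fevat hodinbol, Vutun tozembol.

*todenbol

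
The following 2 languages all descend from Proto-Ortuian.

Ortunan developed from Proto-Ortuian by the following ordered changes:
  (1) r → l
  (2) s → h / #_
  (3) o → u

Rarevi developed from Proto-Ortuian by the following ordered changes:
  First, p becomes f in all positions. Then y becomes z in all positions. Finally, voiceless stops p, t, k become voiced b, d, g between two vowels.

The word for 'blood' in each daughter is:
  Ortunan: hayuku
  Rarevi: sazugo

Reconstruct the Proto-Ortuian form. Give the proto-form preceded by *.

Position 3: Ortunan has y, Rarevi has z. Ortunan preserves y here (none of its changes turn any other segment into y), so the proto-segment is *y.
Position 6: Ortunan has u, Rarevi has o. Rarevi preserves o here (none of its changes turn any other segment into o), so the proto-segment is *o.
This points to *sayuko. Verify forward in each daughter:
Ortunan: *sayuko > hayuko > hayuku  (by debuccalisation, vowel merger)
Rarevi: start from *sayuko.
  rule 1: no change — sayuko
  rule 2 (unconditioned shift): sayuko → sazuko
  rule 3 (intervocalic voicing): sazuko → sazugo
  ⇒ Rarevi sazugo
*sayuko is the unique common source.

*sayuko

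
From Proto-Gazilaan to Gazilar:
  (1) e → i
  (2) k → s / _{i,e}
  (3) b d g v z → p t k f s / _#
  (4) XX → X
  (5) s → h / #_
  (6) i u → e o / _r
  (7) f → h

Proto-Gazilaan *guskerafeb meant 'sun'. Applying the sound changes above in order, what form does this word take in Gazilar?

guserahip

Gazilar: *guskerafeb > guskirafib > gussirafib > gussirafip > gusirafip > guserafip > guserahip  (by vowel merger, palatalisation, final devoicing, degemination, pre-rhotic lowering, unconditioned shift)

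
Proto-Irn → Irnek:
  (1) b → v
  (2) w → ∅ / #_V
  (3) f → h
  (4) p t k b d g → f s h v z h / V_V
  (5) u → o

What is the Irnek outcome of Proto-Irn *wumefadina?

Irnek: start from *wumefadina.
  rule 1: no change — wumefadina
  rule 2 (glide loss): wumefadina → umefadina
  rule 3 (unconditioned shift): umefadina → umehadina
  rule 4 (intervocalic lenition): umehadina → umehazina
  rule 5 (vowel merger): umehazina → omehazina
  ⇒ Irnek omehazina

omehazina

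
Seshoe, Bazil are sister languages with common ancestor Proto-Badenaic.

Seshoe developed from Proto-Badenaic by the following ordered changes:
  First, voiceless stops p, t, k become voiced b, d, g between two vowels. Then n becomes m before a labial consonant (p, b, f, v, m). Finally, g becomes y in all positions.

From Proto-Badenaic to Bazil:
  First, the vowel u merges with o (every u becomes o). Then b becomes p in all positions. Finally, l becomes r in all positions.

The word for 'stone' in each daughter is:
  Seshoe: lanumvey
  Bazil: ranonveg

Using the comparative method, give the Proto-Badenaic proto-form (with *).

*lanunveg

Position 5: Seshoe has m, Bazil has n. Bazil preserves n here (none of its changes turn any other segment into n), so the proto-segment is *n.
Position 4: Seshoe has u, Bazil has o. Seshoe preserves u here (none of its changes turn any other segment into u), so the proto-segment is *u.
Verify the candidate proto-form against each daughter:
Seshoe: *lanunveg
  lanunveg (rule 1 does not apply)
  lanunveg → lanumveg   [nasal place assimilation]
  lanumveg → lanumvey   [unconditioned shift]
  giving Seshoe lanumvey.
Bazil: start from *lanunveg.
  rule 1 (vowel merger): lanunveg → lanonveg
  rule 2: no change — lanonveg
  rule 3 (unconditioned shift): lanonveg → ranonveg
  ⇒ Bazil ranonveg
Only *lanunveg yields all of Seshoe lanumvey, Bazil ranonveg.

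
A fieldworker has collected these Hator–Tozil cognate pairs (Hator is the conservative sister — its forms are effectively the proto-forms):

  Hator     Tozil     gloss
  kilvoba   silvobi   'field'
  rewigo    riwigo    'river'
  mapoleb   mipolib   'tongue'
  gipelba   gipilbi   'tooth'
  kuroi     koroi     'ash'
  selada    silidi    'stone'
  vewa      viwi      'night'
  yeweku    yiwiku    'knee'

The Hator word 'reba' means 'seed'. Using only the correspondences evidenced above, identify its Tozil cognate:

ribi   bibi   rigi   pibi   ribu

ribi

mapoleb ~ mipolib — Hator e corresponds to Tozil i after a consonant, before a labial obstruent.
kilvoba ~ silvobi, gipelba ~ gipilbi — Hator a corresponds to Tozil i word-finally.
Applying these to Hator 'reba':
  reba → riba   (e→i after a consonant, before a labial obstruent)
  riba → ribi   (a→i word-finally)
So the Tozil cognate is 'ribi'.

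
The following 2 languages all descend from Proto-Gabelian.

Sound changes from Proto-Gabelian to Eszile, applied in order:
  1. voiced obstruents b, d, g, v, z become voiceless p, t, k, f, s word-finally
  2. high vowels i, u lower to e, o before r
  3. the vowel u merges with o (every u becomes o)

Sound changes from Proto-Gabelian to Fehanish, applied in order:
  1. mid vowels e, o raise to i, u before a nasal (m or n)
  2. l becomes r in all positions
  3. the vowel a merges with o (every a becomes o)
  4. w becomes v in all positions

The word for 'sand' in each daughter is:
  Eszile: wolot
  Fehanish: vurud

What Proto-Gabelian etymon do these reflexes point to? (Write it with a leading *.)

*wulud

Position 4: Eszile has o, Fehanish has u. Taking the neighbouring segments as reconstructed: Eszile o could go back to *o or *u; Fehanish u can only go back to *u — the one source consistent with every daughter is *u.
Position 1: Eszile has w, Fehanish has v. Eszile preserves w here (none of its changes turn any other segment into w), so the proto-segment is *w.
Continuing position by position gives *wulud; check it forward:
Eszile: *wulud
  wulud → wulut   [final devoicing]
  wulut (rule 2 does not apply)
  wulut → wolot   [vowel merger]
  giving Eszile wolot.
Fehanish: *wulud
  wulud (rule 1 does not apply)
  wulud → wurud   [unconditioned shift]
  wurud (rule 3 does not apply)
  wurud → vurud   [unconditioned shift]
  giving Fehanish vurud.
No other proto-form is consistent with every reflex, so the reconstruction is *wulud.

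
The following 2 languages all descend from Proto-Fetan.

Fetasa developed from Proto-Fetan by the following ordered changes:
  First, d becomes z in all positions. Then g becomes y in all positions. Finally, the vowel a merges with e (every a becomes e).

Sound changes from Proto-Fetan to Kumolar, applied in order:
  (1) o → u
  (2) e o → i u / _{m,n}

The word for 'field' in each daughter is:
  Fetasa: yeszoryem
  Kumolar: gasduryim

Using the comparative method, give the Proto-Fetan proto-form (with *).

Position 4: Fetasa has z, Kumolar has d. Kumolar preserves d here (none of its changes turn any other segment into d), so the proto-segment is *d.
Position 8: Fetasa has e, Kumolar has i. Taking the neighbouring segments as reconstructed: Fetasa e could go back to *a or *e; Kumolar i could go back to *e or *i — the one source consistent with every daughter is *e.
Position 2: Fetasa has e, Kumolar has a. Kumolar preserves a here (none of its changes turn any other segment into a), so the proto-segment is *a.
Verify the candidate proto-form against each daughter:
Fetasa: *gasdoryem > gaszoryem > yaszoryem > yeszoryem  (by unconditioned shift, unconditioned shift, vowel merger)
Kumolar: start from *gasdoryem.
  rule 1 (vowel merger): gasdoryem → gasduryem
  rule 2 (pre-nasal raising): gasduryem → gasduryim
  ⇒ Kumolar gasduryim
Only *gasdoryem yields all of Fetasa yeszoryem, Kumolar gasduryim.

*gasdoryem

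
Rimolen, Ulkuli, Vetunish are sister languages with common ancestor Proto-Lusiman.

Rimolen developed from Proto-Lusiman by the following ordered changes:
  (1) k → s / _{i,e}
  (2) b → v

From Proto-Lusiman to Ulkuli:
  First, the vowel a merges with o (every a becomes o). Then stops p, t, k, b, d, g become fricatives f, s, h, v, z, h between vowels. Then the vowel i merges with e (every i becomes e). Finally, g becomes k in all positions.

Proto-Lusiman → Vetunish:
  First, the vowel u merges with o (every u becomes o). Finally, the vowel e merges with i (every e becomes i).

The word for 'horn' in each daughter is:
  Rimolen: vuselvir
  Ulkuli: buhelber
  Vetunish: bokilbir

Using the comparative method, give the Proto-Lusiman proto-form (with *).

*bukelbir

Position 4: Rimolen has e, Ulkuli has e, Vetunish has i. Rimolen preserves e here (none of its changes turn any other segment into e), so the proto-segment is *e.
Position 2: Rimolen has u, Ulkuli has u, Vetunish has o. Rimolen preserves u here (none of its changes turn any other segment into u), so the proto-segment is *u.
Continuing position by position gives *bukelbir; check it forward:
Rimolen: *bukelbir > buselbir > vuselvir  (by palatalisation, unconditioned shift)
Ulkuli: *bukelbir > buhelbir > buhelber  (by intervocalic lenition, vowel merger)
Vetunish: start from *bukelbir.
  rule 1 (vowel merger): bukelbir → bokelbir
  rule 2 (vowel merger): bokelbir → bokilbir
  ⇒ Vetunish bokilbir
*bukelbir is the unique common source.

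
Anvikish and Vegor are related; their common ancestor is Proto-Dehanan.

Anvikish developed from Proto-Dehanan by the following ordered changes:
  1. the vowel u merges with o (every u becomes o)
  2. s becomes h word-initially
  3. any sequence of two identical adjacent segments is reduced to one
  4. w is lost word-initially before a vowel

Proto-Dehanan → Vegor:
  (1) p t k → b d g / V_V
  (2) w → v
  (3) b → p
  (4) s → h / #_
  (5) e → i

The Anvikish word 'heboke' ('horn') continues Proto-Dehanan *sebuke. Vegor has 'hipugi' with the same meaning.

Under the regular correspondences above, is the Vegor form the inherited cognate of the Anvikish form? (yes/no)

Derive the expected Vegor reflex of *sebuke:
Vegor: *sebuke > sebuge > sepuge > hepuge > hipugi  (by intervocalic voicing, unconditioned shift, debuccalisation, vowel merger)
Vegor 'hipugi' matches the regular reflex exactly, so the pair is cognate.

yes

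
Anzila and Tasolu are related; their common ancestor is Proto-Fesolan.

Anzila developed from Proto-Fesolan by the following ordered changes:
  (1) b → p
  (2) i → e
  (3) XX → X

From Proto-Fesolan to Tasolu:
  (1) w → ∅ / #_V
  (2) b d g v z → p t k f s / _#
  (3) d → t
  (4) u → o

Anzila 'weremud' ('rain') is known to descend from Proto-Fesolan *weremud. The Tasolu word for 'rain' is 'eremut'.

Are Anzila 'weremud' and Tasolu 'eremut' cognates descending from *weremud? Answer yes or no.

no

Derive the expected Tasolu reflex of *weremud:
Tasolu: *weremud
  weremud → eremud   [glide loss]
  eremud → eremut   [final devoicing]
  eremut (rule 3 does not apply)
  eremut → eremot   [vowel merger]
  giving Tasolu eremot.
The regular Tasolu reflex would be 'eremot', but the attested form is 'eremut'. The correspondence is irregular, so they are not cognates (the Tasolu form has a different source).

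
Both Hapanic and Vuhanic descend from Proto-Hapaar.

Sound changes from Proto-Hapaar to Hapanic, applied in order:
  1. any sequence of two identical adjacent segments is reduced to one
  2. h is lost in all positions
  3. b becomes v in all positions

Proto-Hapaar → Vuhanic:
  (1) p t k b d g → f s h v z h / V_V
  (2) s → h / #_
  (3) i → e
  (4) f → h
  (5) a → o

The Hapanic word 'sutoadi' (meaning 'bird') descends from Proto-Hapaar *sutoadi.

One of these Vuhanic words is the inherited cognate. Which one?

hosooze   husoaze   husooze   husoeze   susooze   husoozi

husooze

Vuhanic: *sutoadi
  sutoadi → susoazi   [intervocalic lenition]
  susoazi → husoazi   [debuccalisation]
  husoazi → husoaze   [vowel merger]
  husoaze (rule 4 does not apply)
  husoaze → husooze   [vowel merger]
  giving Vuhanic husooze.
The other candidates each miss or misapply at least one Vuhanic change.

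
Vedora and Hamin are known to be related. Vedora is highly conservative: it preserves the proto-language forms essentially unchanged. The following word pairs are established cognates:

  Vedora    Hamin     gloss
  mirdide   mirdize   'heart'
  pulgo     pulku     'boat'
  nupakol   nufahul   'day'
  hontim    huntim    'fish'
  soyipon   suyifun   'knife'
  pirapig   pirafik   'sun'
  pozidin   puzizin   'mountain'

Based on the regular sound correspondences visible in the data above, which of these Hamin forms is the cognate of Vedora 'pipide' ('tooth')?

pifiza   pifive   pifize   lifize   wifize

pirapig ~ pirafik — Vedora p corresponds to Hamin f between vowels (before a front vowel).
mirdide ~ mirdize — Vedora d corresponds to Hamin z between vowels (before a front vowel).
Applying these to Vedora 'pipide':
  pipide → pifide   (p→f between vowels (before a front vowel))
  pifide → pifize   (d→z between vowels (before a front vowel))
So the Hamin cognate is 'pifize'.

pifize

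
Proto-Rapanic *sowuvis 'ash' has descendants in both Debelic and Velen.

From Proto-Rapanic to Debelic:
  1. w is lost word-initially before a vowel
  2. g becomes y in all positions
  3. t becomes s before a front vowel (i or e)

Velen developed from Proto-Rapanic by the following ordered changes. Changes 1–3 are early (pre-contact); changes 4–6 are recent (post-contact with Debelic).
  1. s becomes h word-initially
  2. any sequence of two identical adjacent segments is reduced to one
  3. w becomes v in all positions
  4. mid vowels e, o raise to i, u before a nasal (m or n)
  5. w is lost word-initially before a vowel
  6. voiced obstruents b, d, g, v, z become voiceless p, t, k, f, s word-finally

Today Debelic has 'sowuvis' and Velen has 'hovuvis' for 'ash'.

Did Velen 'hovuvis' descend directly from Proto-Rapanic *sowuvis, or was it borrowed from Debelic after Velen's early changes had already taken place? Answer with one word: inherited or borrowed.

inherited

If inherited, *sowuvis would pass through all of Velen's changes:
Velen: *sowuvis > howuvis > hovuvis  (by debuccalisation, unconditioned shift)
If borrowed from Debelic 'sowuvis' after the early changes, it would undergo only the recent ones:
  rule 4 (pre-nasal raising): no change (sowuvis)
  rule 5 (glide loss): no change (sowuvis)
  rule 6 (final devoicing): no change (sowuvis)
  ⇒ as a loan: sowuvis
Velen 'hovuvis' matches the inherited outcome exactly, so it is an inherited cognate, not a loan.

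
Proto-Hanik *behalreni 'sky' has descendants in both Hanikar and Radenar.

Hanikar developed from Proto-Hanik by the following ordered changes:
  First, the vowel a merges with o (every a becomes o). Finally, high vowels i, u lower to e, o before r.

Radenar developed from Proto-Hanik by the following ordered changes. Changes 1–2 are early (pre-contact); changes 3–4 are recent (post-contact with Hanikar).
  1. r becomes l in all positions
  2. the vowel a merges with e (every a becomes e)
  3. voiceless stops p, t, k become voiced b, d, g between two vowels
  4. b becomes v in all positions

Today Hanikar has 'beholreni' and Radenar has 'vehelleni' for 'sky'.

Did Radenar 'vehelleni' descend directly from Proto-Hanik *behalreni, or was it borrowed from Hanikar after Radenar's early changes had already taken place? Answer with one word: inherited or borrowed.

inherited

If inherited, *behalreni would pass through all of Radenar's changes:
Radenar: *behalreni
  behalreni → behalleni   [unconditioned shift]
  behalleni → behelleni   [vowel merger]
  behelleni (rule 3 does not apply)
  behelleni → vehelleni   [unconditioned shift]
  giving Radenar vehelleni.
If borrowed from Hanikar 'beholreni' after the early changes, it would undergo only the recent ones:
  rule 3 (intervocalic voicing): no change (beholreni)
  rule 4 (unconditioned shift): beholreni → veholreni
  ⇒ as a loan: veholreni
Radenar 'vehelleni' matches the inherited outcome exactly, so it is an inherited cognate, not a loan.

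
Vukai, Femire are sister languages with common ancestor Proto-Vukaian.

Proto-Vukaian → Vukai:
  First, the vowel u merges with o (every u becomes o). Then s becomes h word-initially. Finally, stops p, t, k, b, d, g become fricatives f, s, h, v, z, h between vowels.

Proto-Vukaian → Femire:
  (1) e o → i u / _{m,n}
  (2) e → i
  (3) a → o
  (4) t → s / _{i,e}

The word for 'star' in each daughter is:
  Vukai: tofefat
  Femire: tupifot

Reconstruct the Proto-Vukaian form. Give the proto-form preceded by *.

*tupefat

Position 4: Vukai has e, Femire has i. Vukai preserves e here (none of its changes turn any other segment into e), so the proto-segment is *e.
Position 3: Vukai has f, Femire has p. Femire preserves p here (none of its changes turn any other segment into p), so the proto-segment is *p.
Position 6: Vukai has a, Femire has o. Vukai preserves a here (none of its changes turn any other segment into a), so the proto-segment is *a.
Verify the candidate proto-form against each daughter:
Vukai: *tupefat
  tupefat → topefat   [vowel merger]
  topefat (rule 2 does not apply)
  topefat → tofefat   [intervocalic lenition]
  giving Vukai tofefat.
Femire: *tupefat > tupifat > tupifot  (by vowel merger, vowel merger)
Only *tupefat yields all of Vukai tofefat, Femire tupifot.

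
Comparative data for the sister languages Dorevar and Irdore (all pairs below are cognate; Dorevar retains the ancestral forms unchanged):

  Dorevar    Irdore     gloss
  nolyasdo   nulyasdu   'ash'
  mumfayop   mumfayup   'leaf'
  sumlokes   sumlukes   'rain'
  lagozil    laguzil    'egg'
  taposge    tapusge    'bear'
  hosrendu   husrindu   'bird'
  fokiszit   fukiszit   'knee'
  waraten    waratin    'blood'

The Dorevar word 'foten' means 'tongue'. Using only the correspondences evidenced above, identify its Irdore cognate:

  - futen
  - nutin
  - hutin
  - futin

futin

nolyasdo ~ nulyasdu, sumlokes ~ sumlukes — Dorevar o corresponds to Irdore u after a consonant, before a consonant other than r, m, n, p, b, f, v.
hosrendu ~ husrindu, waraten ~ waratin — Dorevar e corresponds to Irdore i after a consonant, before a nasal.
Applying these to Dorevar 'foten':
  foten → futen   (o→u after a consonant, before a consonant other than r, m, n, p, b, f, v)
  futen → futin   (e→i after a consonant, before a nasal)
So the Irdore cognate is 'futin'.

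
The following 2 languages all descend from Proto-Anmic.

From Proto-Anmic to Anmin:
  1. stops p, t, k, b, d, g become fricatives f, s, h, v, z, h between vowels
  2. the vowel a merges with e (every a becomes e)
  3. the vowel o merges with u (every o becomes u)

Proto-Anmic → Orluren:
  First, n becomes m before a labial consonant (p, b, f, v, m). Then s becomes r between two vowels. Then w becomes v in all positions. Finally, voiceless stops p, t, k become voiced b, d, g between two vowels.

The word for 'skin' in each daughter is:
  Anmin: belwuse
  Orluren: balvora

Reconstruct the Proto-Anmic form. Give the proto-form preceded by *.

Position 4: Anmin has w, Orluren has v. Anmin preserves w here (none of its changes turn any other segment into w), so the proto-segment is *w.
Position 6: Anmin has s, Orluren has r. Taking the neighbouring segments as reconstructed: Anmin s could go back to *t or *s; Orluren r could go back to *s or *r — the one source consistent with every daughter is *s.
This points to *balwosa. Verify forward in each daughter:
Anmin: *balwosa
  balwosa (rule 1 does not apply)
  balwosa → belwose   [vowel merger]
  belwose → belwuse   [vowel merger]
  giving Anmin belwuse.
Orluren: *balwosa > balwora > balvora  (by rhotacism, unconditioned shift)
*balwosa is the unique common source.

*balwosa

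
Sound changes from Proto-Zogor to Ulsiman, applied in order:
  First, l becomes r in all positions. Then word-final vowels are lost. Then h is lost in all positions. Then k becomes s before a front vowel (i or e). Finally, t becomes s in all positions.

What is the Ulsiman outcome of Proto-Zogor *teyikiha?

seyisi

Ulsiman: *teyikiha > teyikih > teyiki > teyisi > seyisi  (by apocope, h-loss, palatalisation, unconditioned shift)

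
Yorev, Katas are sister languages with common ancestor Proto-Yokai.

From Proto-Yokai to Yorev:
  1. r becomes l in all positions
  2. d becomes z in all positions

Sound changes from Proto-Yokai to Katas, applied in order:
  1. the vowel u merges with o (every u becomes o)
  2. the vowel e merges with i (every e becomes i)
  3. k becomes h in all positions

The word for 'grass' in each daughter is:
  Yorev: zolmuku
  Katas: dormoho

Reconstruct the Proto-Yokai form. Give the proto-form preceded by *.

*dormuku

Position 1: Yorev has z, Katas has d. Katas preserves d here (none of its changes turn any other segment into d), so the proto-segment is *d.
Position 7: Yorev has u, Katas has o. Yorev preserves u here (none of its changes turn any other segment into u), so the proto-segment is *u.
Verify the candidate proto-form against each daughter:
Yorev: *dormuku
  dormuku → dolmuku   [unconditioned shift]
  dolmuku → zolmuku   [unconditioned shift]
  giving Yorev zolmuku.
Katas: *dormuku > dormoko > dormoho  (by vowel merger, unconditioned shift)
Only *dormuku yields all of Yorev zolmuku, Katas dormoho.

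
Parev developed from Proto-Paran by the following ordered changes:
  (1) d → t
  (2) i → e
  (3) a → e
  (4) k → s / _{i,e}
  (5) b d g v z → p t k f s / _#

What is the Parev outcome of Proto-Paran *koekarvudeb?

koeservutep

Parev: *koekarvudeb > koekarvuteb > koekervuteb > koeservuteb > koeservutep  (by unconditioned shift, vowel merger, palatalisation, final devoicing)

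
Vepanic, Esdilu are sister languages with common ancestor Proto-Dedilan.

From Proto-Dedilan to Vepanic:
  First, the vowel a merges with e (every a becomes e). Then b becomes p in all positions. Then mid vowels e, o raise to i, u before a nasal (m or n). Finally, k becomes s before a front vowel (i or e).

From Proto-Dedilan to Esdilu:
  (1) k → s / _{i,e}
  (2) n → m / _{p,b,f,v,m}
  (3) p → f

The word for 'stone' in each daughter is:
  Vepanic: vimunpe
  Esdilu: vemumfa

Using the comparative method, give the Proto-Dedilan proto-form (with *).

*vemunpa

Position 2: Vepanic has i, Esdilu has e. Esdilu preserves e here (none of its changes turn any other segment into e), so the proto-segment is *e.
Position 6: Vepanic has p, Esdilu has f. Taking the neighbouring segments as reconstructed: Vepanic p could go back to *p or *b; Esdilu f could go back to *p or *f — the one source consistent with every daughter is *p.
Position 5: Vepanic has n, Esdilu has m. Vepanic preserves n here (none of its changes turn any other segment into n), so the proto-segment is *n.
This points to *vemunpa. Verify forward in each daughter:
Vepanic: *vemunpa
  vemunpa → vemunpe   [vowel merger]
  vemunpe (rule 2 does not apply)
  vemunpe → vimunpe   [pre-nasal raising]
  vimunpe (rule 4 does not apply)
  giving Vepanic vimunpe.
Esdilu: start from *vemunpa.
  rule 1: no change — vemunpa
  rule 2 (nasal place assimilation): vemunpa → vemumpa
  rule 3 (unconditioned shift): vemumpa → vemumfa
  ⇒ Esdilu vemumfa
Only *vemunpa yields all of Vepanic vimunpe, Esdilu vemumfa.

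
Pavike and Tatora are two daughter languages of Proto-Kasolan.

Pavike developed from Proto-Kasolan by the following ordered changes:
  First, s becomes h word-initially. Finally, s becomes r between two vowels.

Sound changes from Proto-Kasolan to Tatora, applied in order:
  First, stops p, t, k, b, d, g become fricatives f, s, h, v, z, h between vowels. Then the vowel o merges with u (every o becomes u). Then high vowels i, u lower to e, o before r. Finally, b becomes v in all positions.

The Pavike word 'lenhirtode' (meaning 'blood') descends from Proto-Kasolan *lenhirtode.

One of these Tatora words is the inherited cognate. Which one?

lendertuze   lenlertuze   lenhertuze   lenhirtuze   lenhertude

lenhertuze

Tatora: *lenhirtode
  lenhirtode → lenhirtoze   [intervocalic lenition]
  lenhirtoze → lenhirtuze   [vowel merger]
  lenhirtuze → lenhertuze   [pre-rhotic lowering]
  lenhertuze (rule 4 does not apply)
  giving Tatora lenhertuze.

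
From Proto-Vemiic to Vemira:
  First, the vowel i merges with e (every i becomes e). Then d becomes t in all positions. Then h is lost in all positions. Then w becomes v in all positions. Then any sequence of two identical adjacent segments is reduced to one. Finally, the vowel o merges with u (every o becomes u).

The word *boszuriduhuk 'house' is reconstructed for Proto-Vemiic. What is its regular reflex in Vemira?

Vemira: start from *boszuriduhuk.
  rule 1 (vowel merger): boszuriduhuk → boszureduhuk
  rule 2 (unconditioned shift): boszureduhuk → boszuretuhuk
  rule 3 (h-loss): boszuretuhuk → boszuretuuk
  rule 4: no change — boszuretuuk
  rule 5 (degemination): boszuretuuk → boszuretuk
  rule 6 (vowel merger): boszuretuk → buszuretuk
  ⇒ Vemira buszuretuk

buszuretuk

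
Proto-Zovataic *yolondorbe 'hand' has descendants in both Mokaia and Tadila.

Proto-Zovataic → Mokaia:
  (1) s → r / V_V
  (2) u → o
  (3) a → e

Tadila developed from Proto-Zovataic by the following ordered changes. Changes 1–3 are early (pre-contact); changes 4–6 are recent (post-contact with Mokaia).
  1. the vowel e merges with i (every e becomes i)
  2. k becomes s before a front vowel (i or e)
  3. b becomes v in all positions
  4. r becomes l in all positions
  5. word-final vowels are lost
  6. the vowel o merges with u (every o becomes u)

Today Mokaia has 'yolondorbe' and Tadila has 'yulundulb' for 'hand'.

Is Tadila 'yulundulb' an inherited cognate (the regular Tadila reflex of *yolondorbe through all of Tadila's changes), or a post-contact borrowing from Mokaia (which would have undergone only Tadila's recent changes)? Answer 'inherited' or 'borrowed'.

borrowed

If inherited, *yolondorbe would pass through all of Tadila's changes:
Tadila: *yolondorbe > yolondorbi > yolondorvi > yolondolvi > yolondolv > yulundulv  (by vowel merger, unconditioned shift, unconditioned shift, apocope, vowel merger)
If borrowed from Mokaia 'yolondorbe' after the early changes, it would undergo only the recent ones:
  rule 4 (unconditioned shift): yolondorbe → yolondolbe
  rule 5 (apocope): yolondolbe → yolondolb
  rule 6 (vowel merger): yolondolb → yulundulb
  ⇒ as a loan: yulundulb
Tadila 'yulundulb' matches the loan outcome 'yulundulb', not the inherited 'yulundulv' — it skipped the early Tadila changes, so it was borrowed from Mokaia.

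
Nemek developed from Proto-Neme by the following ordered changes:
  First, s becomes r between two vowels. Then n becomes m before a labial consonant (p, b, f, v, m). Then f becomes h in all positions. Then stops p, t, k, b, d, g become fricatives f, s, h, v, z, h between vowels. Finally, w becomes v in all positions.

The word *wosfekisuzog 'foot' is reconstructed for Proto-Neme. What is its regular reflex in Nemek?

Nemek: start from *wosfekisuzog.
  rule 1 (rhotacism): wosfekisuzog → wosfekiruzog
  rule 2: no change — wosfekiruzog
  rule 3 (unconditioned shift): wosfekiruzog → woshekiruzog
  rule 4 (intervocalic lenition): woshekiruzog → woshehiruzog
  rule 5 (unconditioned shift): woshehiruzog → voshehiruzog
  ⇒ Nemek voshehiruzog

voshehiruzog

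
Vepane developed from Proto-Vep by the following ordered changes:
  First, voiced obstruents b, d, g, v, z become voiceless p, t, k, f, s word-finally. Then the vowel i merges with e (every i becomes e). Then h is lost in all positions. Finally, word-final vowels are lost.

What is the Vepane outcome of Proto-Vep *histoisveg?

estoesvek

Vepane: start from *histoisveg.
  rule 1 (final devoicing): histoisveg → histoisvek
  rule 2 (vowel merger): histoisvek → hestoesvek
  rule 3 (h-loss): hestoesvek → estoesvek
  rule 4: no change — estoesvek
  ⇒ Vepane estoesvek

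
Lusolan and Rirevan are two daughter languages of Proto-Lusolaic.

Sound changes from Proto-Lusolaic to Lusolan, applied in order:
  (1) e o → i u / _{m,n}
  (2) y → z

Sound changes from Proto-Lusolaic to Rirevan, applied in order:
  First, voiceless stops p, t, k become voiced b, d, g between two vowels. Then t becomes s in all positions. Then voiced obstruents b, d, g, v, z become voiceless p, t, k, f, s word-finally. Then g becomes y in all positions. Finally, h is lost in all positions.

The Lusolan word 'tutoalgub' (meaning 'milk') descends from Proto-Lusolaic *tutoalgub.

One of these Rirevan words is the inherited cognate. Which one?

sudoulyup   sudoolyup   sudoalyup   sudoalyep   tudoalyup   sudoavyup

sudoalyup

Rirevan: *tutoalgub > tudoalgub > sudoalgub > sudoalgup > sudoalyup  (by intervocalic voicing, unconditioned shift, final devoicing, unconditioned shift)
The other candidates each miss or misapply at least one Rirevan change.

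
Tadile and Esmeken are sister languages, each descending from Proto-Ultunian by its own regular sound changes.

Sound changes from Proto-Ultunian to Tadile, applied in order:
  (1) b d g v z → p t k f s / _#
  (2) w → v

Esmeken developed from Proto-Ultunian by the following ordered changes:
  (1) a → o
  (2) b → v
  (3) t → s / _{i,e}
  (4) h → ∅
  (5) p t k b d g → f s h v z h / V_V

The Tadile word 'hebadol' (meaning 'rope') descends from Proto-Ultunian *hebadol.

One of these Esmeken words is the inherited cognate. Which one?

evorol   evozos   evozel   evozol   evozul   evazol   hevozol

evozol

Esmeken: start from *hebadol.
  rule 1 (vowel merger): hebadol → hebodol
  rule 2 (unconditioned shift): hebodol → hevodol
  rule 3: no change — hevodol
  rule 4 (h-loss): hevodol → evodol
  rule 5 (intervocalic lenition): evodol → evozol
  ⇒ Esmeken evozol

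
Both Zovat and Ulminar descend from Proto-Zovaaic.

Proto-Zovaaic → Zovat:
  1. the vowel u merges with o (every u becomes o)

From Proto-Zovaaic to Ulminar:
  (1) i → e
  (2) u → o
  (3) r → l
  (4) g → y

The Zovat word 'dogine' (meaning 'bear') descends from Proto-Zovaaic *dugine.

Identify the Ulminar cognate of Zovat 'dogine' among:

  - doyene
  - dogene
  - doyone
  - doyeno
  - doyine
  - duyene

doyene

Ulminar: *dugine > dugene > dogene > doyene  (by vowel merger, vowel merger, unconditioned shift)
Among the options, 'doyene' alone shows every Ulminar change applied in order.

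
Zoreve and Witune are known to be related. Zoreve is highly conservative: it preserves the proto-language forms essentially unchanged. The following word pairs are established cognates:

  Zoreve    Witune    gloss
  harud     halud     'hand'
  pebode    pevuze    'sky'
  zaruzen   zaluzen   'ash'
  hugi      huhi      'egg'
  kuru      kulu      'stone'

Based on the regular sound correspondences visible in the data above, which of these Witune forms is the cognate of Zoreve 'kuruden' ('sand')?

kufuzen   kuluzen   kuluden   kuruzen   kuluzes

kuluzen

harud ~ halud, zaruzen ~ zaluzen — Zoreve r corresponds to Witune l between vowels (before a back vowel).
pebode ~ pevuze — Zoreve d corresponds to Witune z between vowels (before a front vowel).
Applying these to Zoreve 'kuruden':
  kuruden → kuluden   (r→l between vowels (before a back vowel))
  kuluden → kuluzen   (d→z between vowels (before a front vowel))
So the Witune cognate is 'kuluzen'.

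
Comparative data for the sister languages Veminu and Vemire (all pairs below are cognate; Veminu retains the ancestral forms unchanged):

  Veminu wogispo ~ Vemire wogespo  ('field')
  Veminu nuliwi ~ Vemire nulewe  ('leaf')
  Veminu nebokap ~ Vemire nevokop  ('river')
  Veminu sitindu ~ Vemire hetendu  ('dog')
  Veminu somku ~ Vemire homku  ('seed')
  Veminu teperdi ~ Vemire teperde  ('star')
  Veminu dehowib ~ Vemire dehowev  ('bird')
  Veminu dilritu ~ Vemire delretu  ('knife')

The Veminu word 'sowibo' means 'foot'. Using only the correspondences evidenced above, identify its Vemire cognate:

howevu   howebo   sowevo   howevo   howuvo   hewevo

somku ~ homku — Veminu s corresponds to Vemire h word-initially before a back vowel.
dehowib ~ dehowev — Veminu i corresponds to Vemire e after a consonant, before a labial obstruent.
nebokap ~ nevokop — Veminu b corresponds to Vemire v between vowels (before a back vowel).
Applying these to Veminu 'sowibo':
  sowibo → howibo   (s→h word-initially before a back vowel)
  howibo → howebo   (i→e after a consonant, before a labial obstruent)
  howebo → howevo   (b→v between vowels (before a back vowel))
So the Vemire cognate is 'howevo'.

howevo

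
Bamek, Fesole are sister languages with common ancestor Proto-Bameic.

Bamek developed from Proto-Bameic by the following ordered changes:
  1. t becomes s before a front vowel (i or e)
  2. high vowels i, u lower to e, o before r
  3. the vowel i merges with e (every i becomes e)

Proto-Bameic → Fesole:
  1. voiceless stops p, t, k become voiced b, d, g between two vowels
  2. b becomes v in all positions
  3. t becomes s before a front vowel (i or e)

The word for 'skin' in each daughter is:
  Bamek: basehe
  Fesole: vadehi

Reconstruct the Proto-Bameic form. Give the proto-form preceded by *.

*batehi

Position 6: Bamek has e, Fesole has i. Fesole preserves i here (none of its changes turn any other segment into i), so the proto-segment is *i.
Position 3: Bamek has s, Fesole has d. Taking the neighbouring segments as reconstructed: Bamek s could go back to *t or *s; Fesole d could go back to *t or *d — the one source consistent with every daughter is *t.
Position 1: Bamek has b, Fesole has v. Bamek preserves b here (none of its changes turn any other segment into b), so the proto-segment is *b.
Continuing position by position gives *batehi; check it forward:
Bamek: *batehi > basehi > basehe  (by palatalisation, vowel merger)
Fesole: *batehi
  batehi → badehi   [intervocalic voicing]
  badehi → vadehi   [unconditioned shift]
  vadehi (rule 3 does not apply)
  giving Fesole vadehi.
No other proto-form is consistent with every reflex, so the reconstruction is *batehi.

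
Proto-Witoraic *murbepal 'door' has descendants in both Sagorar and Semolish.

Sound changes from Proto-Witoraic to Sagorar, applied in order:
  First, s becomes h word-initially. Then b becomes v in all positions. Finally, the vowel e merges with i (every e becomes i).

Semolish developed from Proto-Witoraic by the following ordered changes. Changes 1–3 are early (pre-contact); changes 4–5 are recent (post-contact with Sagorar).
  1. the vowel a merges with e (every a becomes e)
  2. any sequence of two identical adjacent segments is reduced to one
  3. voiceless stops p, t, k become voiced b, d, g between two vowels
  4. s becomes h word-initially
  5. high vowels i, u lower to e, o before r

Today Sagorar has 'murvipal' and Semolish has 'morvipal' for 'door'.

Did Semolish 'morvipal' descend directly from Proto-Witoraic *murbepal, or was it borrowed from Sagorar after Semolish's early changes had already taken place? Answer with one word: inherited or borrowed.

borrowed

If inherited, *murbepal would pass through all of Semolish's changes:
Semolish: *murbepal > murbepel > murbebel > morbebel  (by vowel merger, intervocalic voicing, pre-rhotic lowering)
If borrowed from Sagorar 'murvipal' after the early changes, it would undergo only the recent ones:
  rule 4 (debuccalisation): no change (murvipal)
  rule 5 (pre-rhotic lowering): murvipal → morvipal
  ⇒ as a loan: morvipal
Semolish 'morvipal' matches the loan outcome 'morvipal', not the inherited 'morbebel' — it skipped the early Semolish changes, so it was borrowed from Sagorar.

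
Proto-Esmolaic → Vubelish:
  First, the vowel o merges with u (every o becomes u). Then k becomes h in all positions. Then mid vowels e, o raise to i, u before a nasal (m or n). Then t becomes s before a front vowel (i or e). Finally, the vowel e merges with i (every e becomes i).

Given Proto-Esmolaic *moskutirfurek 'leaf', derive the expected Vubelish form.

Vubelish: start from *moskutirfurek.
  rule 1 (vowel merger): moskutirfurek → muskutirfurek
  rule 2 (unconditioned shift): muskutirfurek → mushutirfureh
  rule 3: no change — mushutirfureh
  rule 4 (palatalisation): mushutirfureh → mushusirfureh
  rule 5 (vowel merger): mushusirfureh → mushusirfurih
  ⇒ Vubelish mushusirfurih

mushusirfurih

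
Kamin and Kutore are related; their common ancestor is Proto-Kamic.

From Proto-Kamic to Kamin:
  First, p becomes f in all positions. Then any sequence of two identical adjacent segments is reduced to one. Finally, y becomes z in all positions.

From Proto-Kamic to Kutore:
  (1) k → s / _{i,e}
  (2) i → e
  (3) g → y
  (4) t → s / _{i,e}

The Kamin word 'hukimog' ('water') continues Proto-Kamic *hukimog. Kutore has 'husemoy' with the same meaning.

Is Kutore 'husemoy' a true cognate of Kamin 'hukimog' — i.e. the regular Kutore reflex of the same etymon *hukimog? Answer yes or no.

yes

Derive the expected Kutore reflex of *hukimog:
Kutore: *hukimog
  hukimog → husimog   [palatalisation]
  husimog → husemog   [vowel merger]
  husemog → husemoy   [unconditioned shift]
  husemoy (rule 4 does not apply)
  giving Kutore husemoy.
Kutore 'husemoy' matches the regular reflex exactly, so the pair is cognate.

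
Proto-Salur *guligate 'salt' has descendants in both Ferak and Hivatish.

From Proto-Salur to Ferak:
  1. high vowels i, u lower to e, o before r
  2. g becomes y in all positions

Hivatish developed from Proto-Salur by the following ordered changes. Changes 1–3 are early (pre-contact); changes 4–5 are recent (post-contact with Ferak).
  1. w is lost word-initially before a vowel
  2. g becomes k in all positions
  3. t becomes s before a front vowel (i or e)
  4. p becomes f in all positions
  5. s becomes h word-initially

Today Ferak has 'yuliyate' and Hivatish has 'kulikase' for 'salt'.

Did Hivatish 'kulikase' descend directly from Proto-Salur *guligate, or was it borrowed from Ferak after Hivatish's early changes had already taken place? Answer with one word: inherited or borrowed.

inherited

If inherited, *guligate would pass through all of Hivatish's changes:
Hivatish: start from *guligate.
  rule 1: no change — guligate
  rule 2 (unconditioned shift): guligate → kulikate
  rule 3 (palatalisation): kulikate → kulikase
  rule 4: no change — kulikase
  rule 5: no change — kulikase
  ⇒ Hivatish kulikase
If borrowed from Ferak 'yuliyate' after the early changes, it would undergo only the recent ones:
  rule 4 (unconditioned shift): no change (yuliyate)
  rule 5 (debuccalisation): no change (yuliyate)
  ⇒ as a loan: yuliyate
Hivatish 'kulikase' matches the inherited outcome exactly, so it is an inherited cognate, not a loan.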